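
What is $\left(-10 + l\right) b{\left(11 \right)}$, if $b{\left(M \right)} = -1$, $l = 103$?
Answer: $-93$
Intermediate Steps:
$\left(-10 + l\right) b{\left(11 \right)} = \left(-10 + 103\right) \left(-1\right) = 93 \left(-1\right) = -93$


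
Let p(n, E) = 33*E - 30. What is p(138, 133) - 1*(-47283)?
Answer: 51642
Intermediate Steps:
p(n, E) = -30 + 33*E
p(138, 133) - 1*(-47283) = (-30 + 33*133) - 1*(-47283) = (-30 + 4389) + 47283 = 4359 + 47283 = 51642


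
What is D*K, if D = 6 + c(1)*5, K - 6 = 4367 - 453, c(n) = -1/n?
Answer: 3920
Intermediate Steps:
K = 3920 (K = 6 + (4367 - 453) = 6 + 3914 = 3920)
D = 1 (D = 6 - 1/1*5 = 6 - 1*1*5 = 6 - 1*5 = 6 - 5 = 1)
D*K = 1*3920 = 3920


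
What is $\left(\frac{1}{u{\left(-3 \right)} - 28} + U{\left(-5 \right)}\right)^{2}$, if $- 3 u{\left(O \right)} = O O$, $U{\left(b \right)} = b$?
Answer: $\frac{24336}{961} \approx 25.324$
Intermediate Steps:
$u{\left(O \right)} = - \frac{O^{2}}{3}$ ($u{\left(O \right)} = - \frac{O O}{3} = - \frac{O^{2}}{3}$)
$\left(\frac{1}{u{\left(-3 \right)} - 28} + U{\left(-5 \right)}\right)^{2} = \left(\frac{1}{- \frac{\left(-3\right)^{2}}{3} - 28} - 5\right)^{2} = \left(\frac{1}{\left(- \frac{1}{3}\right) 9 - 28} - 5\right)^{2} = \left(\frac{1}{-3 - 28} - 5\right)^{2} = \left(\frac{1}{-31} - 5\right)^{2} = \left(- \frac{1}{31} - 5\right)^{2} = \left(- \frac{156}{31}\right)^{2} = \frac{24336}{961}$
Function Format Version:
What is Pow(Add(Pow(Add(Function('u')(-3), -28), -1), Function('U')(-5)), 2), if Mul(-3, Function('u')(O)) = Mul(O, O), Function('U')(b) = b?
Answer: Rational(24336, 961) ≈ 25.324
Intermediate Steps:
Function('u')(O) = Mul(Rational(-1, 3), Pow(O, 2)) (Function('u')(O) = Mul(Rational(-1, 3), Mul(O, O)) = Mul(Rational(-1, 3), Pow(O, 2)))
Pow(Add(Pow(Add(Function('u')(-3), -28), -1), Function('U')(-5)), 2) = Pow(Add(Pow(Add(Mul(Rational(-1, 3), Pow(-3, 2)), -28), -1), -5), 2) = Pow(Add(Pow(Add(Mul(Rational(-1, 3), 9), -28), -1), -5), 2) = Pow(Add(Pow(Add(-3, -28), -1), -5), 2) = Pow(Add(Pow(-31, -1), -5), 2) = Pow(Add(Rational(-1, 31), -5), 2) = Pow(Rational(-156, 31), 2) = Rational(24336, 961)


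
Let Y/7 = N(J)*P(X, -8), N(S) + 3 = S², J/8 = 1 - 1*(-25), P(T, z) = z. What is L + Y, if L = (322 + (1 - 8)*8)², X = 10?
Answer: -2351860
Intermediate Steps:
J = 208 (J = 8*(1 - 1*(-25)) = 8*(1 + 25) = 8*26 = 208)
N(S) = -3 + S²
L = 70756 (L = (322 - 7*8)² = (322 - 56)² = 266² = 70756)
Y = -2422616 (Y = 7*((-3 + 208²)*(-8)) = 7*((-3 + 43264)*(-8)) = 7*(43261*(-8)) = 7*(-346088) = -2422616)
L + Y = 70756 - 2422616 = -2351860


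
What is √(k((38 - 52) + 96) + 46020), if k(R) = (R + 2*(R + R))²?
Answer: 2*√53530 ≈ 462.73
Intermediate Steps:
k(R) = 25*R² (k(R) = (R + 2*(2*R))² = (R + 4*R)² = (5*R)² = 25*R²)
√(k((38 - 52) + 96) + 46020) = √(25*((38 - 52) + 96)² + 46020) = √(25*(-14 + 96)² + 46020) = √(25*82² + 46020) = √(25*6724 + 46020) = √(168100 + 46020) = √214120 = 2*√53530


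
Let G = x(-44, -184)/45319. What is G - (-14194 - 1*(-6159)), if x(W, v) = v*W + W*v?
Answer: 364154357/45319 ≈ 8035.4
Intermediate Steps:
x(W, v) = 2*W*v (x(W, v) = W*v + W*v = 2*W*v)
G = 16192/45319 (G = (2*(-44)*(-184))/45319 = 16192*(1/45319) = 16192/45319 ≈ 0.35729)
G - (-14194 - 1*(-6159)) = 16192/45319 - (-14194 - 1*(-6159)) = 16192/45319 - (-14194 + 6159) = 16192/45319 - 1*(-8035) = 16192/45319 + 8035 = 364154357/45319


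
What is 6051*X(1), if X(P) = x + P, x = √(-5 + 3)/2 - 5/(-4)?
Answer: 54459/4 + 6051*I*√2/2 ≈ 13615.0 + 4278.7*I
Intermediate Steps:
x = 5/4 + I*√2/2 (x = √(-2)*(½) - 5*(-¼) = (I*√2)*(½) + 5/4 = I*√2/2 + 5/4 = 5/4 + I*√2/2 ≈ 1.25 + 0.70711*I)
X(P) = 5/4 + P + I*√2/2 (X(P) = (5/4 + I*√2/2) + P = 5/4 + P + I*√2/2)
6051*X(1) = 6051*(5/4 + 1 + I*√2/2) = 6051*(9/4 + I*√2/2) = 54459/4 + 6051*I*√2/2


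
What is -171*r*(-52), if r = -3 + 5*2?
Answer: 62244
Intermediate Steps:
r = 7 (r = -3 + 10 = 7)
-171*r*(-52) = -171*7*(-52) = -1197*(-52) = 62244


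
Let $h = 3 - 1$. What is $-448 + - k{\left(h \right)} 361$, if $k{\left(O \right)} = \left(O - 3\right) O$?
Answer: $274$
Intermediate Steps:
$h = 2$ ($h = 3 - 1 = 2$)
$k{\left(O \right)} = O \left(-3 + O\right)$ ($k{\left(O \right)} = \left(-3 + O\right) O = O \left(-3 + O\right)$)
$-448 + - k{\left(h \right)} 361 = -448 + - 2 \left(-3 + 2\right) 361 = -448 + - 2 \left(-1\right) 361 = -448 + \left(-1\right) \left(-2\right) 361 = -448 + 2 \cdot 361 = -448 + 722 = 274$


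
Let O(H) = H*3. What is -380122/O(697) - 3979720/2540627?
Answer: -974069811014/5312451057 ≈ -183.36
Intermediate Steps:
O(H) = 3*H
-380122/O(697) - 3979720/2540627 = -380122/(3*697) - 3979720/2540627 = -380122/2091 - 3979720*1/2540627 = -380122*1/2091 - 3979720/2540627 = -380122/2091 - 3979720/2540627 = -974069811014/5312451057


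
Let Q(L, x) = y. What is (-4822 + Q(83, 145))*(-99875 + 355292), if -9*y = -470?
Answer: -3654846992/3 ≈ -1.2183e+9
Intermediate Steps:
y = 470/9 (y = -1/9*(-470) = 470/9 ≈ 52.222)
Q(L, x) = 470/9
(-4822 + Q(83, 145))*(-99875 + 355292) = (-4822 + 470/9)*(-99875 + 355292) = -42928/9*255417 = -3654846992/3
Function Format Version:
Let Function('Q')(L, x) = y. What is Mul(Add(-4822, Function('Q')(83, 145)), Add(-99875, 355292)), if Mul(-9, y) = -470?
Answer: Rational(-3654846992, 3) ≈ -1.2183e+9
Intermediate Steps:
y = Rational(470, 9) (y = Mul(Rational(-1, 9), -470) = Rational(470, 9) ≈ 52.222)
Function('Q')(L, x) = Rational(470, 9)
Mul(Add(-4822, Function('Q')(83, 145)), Add(-99875, 355292)) = Mul(Add(-4822, Rational(470, 9)), Add(-99875, 355292)) = Mul(Rational(-42928, 9), 255417) = Rational(-3654846992, 3)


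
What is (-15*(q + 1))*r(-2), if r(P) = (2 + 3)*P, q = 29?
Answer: 4500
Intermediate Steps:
r(P) = 5*P
(-15*(q + 1))*r(-2) = (-15*(29 + 1))*(5*(-2)) = -15*30*(-10) = -450*(-10) = 4500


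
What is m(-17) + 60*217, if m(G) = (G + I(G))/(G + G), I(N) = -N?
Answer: 13020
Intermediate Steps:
m(G) = 0 (m(G) = (G - G)/(G + G) = 0/((2*G)) = 0*(1/(2*G)) = 0)
m(-17) + 60*217 = 0 + 60*217 = 0 + 13020 = 13020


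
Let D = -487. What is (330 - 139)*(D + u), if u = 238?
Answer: -47559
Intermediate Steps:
(330 - 139)*(D + u) = (330 - 139)*(-487 + 238) = 191*(-249) = -47559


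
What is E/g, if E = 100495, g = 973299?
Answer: 100495/973299 ≈ 0.10325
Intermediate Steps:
E/g = 100495/973299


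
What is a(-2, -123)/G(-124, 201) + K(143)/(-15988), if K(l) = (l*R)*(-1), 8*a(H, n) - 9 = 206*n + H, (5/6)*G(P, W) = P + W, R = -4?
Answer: -72395509/2110416 ≈ -34.304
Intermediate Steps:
G(P, W) = 6*P/5 + 6*W/5 (G(P, W) = 6*(P + W)/5 = 6*P/5 + 6*W/5)
a(H, n) = 9/8 + H/8 + 103*n/4 (a(H, n) = 9/8 + (206*n + H)/8 = 9/8 + (H + 206*n)/8 = 9/8 + (H/8 + 103*n/4) = 9/8 + H/8 + 103*n/4)
K(l) = 4*l (K(l) = (l*(-4))*(-1) = -4*l*(-1) = 4*l)
a(-2, -123)/G(-124, 201) + K(143)/(-15988) = (9/8 + (1/8)*(-2) + (103/4)*(-123))/((6/5)*(-124) + (6/5)*201) + (4*143)/(-15988) = (9/8 - 1/4 - 12669/4)/(-744/5 + 1206/5) + 572*(-1/15988) = -25331/(8*462/5) - 143/3997 = -25331/8*5/462 - 143/3997 = -126655/3696 - 143/3997 = -72395509/2110416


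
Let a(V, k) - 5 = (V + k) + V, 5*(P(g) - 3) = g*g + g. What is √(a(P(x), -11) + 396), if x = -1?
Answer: 6*√11 ≈ 19.900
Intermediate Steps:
P(g) = 3 + g/5 + g²/5 (P(g) = 3 + (g*g + g)/5 = 3 + (g² + g)/5 = 3 + (g + g²)/5 = 3 + (g/5 + g²/5) = 3 + g/5 + g²/5)
a(V, k) = 5 + k + 2*V (a(V, k) = 5 + ((V + k) + V) = 5 + (k + 2*V) = 5 + k + 2*V)
√(a(P(x), -11) + 396) = √((5 - 11 + 2*(3 + (⅕)*(-1) + (⅕)*(-1)²)) + 396) = √((5 - 11 + 2*(3 - ⅕ + (⅕)*1)) + 396) = √((5 - 11 + 2*(3 - ⅕ + ⅕)) + 396) = √((5 - 11 + 2*3) + 396) = √((5 - 11 + 6) + 396) = √(0 + 396) = √396 = 6*√11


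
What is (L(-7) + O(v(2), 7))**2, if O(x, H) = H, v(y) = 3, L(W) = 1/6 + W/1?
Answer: 1/36 ≈ 0.027778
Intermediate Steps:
L(W) = 1/6 + W (L(W) = 1*(1/6) + W*1 = 1/6 + W)
(L(-7) + O(v(2), 7))**2 = ((1/6 - 7) + 7)**2 = (-41/6 + 7)**2 = (1/6)**2 = 1/36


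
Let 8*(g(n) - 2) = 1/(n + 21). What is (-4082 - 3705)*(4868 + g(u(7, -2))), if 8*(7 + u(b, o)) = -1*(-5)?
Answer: -341304809/9 ≈ -3.7923e+7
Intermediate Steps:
u(b, o) = -51/8 (u(b, o) = -7 + (-1*(-5))/8 = -7 + (⅛)*5 = -7 + 5/8 = -51/8)
g(n) = 2 + 1/(8*(21 + n)) (g(n) = 2 + 1/(8*(n + 21)) = 2 + 1/(8*(21 + n)))
(-4082 - 3705)*(4868 + g(u(7, -2))) = (-4082 - 3705)*(4868 + (337 + 16*(-51/8))/(8*(21 - 51/8))) = -7787*(4868 + (337 - 102)/(8*(117/8))) = -7787*(4868 + (⅛)*(8/117)*235) = -7787*(4868 + 235/117) = -7787*569791/117 = -341304809/9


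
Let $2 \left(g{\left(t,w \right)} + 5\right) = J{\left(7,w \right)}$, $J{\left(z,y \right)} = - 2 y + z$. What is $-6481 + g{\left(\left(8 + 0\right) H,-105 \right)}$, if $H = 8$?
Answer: $- \frac{12755}{2} \approx -6377.5$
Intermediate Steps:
$J{\left(z,y \right)} = z - 2 y$
$g{\left(t,w \right)} = - \frac{3}{2} - w$ ($g{\left(t,w \right)} = -5 + \frac{7 - 2 w}{2} = -5 - \left(- \frac{7}{2} + w\right) = - \frac{3}{2} - w$)
$-6481 + g{\left(\left(8 + 0\right) H,-105 \right)} = -6481 - - \frac{207}{2} = -6481 + \left(- \frac{3}{2} + 105\right) = -6481 + \frac{207}{2} = - \frac{12755}{2}$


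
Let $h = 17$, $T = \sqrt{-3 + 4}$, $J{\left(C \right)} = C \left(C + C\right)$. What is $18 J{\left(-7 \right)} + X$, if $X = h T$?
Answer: $1781$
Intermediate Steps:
$J{\left(C \right)} = 2 C^{2}$ ($J{\left(C \right)} = C 2 C = 2 C^{2}$)
$T = 1$ ($T = \sqrt{1} = 1$)
$X = 17$ ($X = 17 \cdot 1 = 17$)
$18 J{\left(-7 \right)} + X = 18 \cdot 2 \left(-7\right)^{2} + 17 = 18 \cdot 2 \cdot 49 + 17 = 18 \cdot 98 + 17 = 1764 + 17 = 1781$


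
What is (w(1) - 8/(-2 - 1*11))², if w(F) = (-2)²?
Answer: 3600/169 ≈ 21.302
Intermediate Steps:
w(F) = 4
(w(1) - 8/(-2 - 1*11))² = (4 - 8/(-2 - 1*11))² = (4 - 8/(-2 - 11))² = (4 - 8/(-13))² = (4 - 8*(-1/13))² = (4 + 8/13)² = (60/13)² = 3600/169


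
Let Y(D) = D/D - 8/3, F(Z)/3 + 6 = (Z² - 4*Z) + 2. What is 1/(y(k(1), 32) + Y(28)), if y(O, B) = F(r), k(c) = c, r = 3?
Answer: -3/68 ≈ -0.044118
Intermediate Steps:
F(Z) = -12 - 12*Z + 3*Z² (F(Z) = -18 + 3*((Z² - 4*Z) + 2) = -18 + 3*(2 + Z² - 4*Z) = -18 + (6 - 12*Z + 3*Z²) = -12 - 12*Z + 3*Z²)
Y(D) = -5/3 (Y(D) = 1 - 8*⅓ = 1 - 8/3 = -5/3)
y(O, B) = -21 (y(O, B) = -12 - 12*3 + 3*3² = -12 - 36 + 3*9 = -12 - 36 + 27 = -21)
1/(y(k(1), 32) + Y(28)) = 1/(-21 - 5/3) = 1/(-68/3) = -3/68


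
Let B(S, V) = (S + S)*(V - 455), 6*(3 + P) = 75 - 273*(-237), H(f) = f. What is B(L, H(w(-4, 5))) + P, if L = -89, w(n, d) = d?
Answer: 90893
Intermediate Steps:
P = 10793 (P = -3 + (75 - 273*(-237))/6 = -3 + (75 + 64701)/6 = -3 + (⅙)*64776 = -3 + 10796 = 10793)
B(S, V) = 2*S*(-455 + V) (B(S, V) = (2*S)*(-455 + V) = 2*S*(-455 + V))
B(L, H(w(-4, 5))) + P = 2*(-89)*(-455 + 5) + 10793 = 2*(-89)*(-450) + 10793 = 80100 + 10793 = 90893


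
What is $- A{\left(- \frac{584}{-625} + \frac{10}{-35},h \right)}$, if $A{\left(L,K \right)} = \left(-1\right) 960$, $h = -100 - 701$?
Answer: $960$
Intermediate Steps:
$h = -801$
$A{\left(L,K \right)} = -960$
$- A{\left(- \frac{584}{-625} + \frac{10}{-35},h \right)} = \left(-1\right) \left(-960\right) = 960$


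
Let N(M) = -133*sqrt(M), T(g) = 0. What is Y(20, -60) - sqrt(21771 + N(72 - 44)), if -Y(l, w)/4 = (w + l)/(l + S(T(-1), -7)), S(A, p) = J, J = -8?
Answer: 40/3 - sqrt(21771 - 266*sqrt(7)) ≈ -131.81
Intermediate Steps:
S(A, p) = -8
Y(l, w) = -4*(l + w)/(-8 + l) (Y(l, w) = -4*(w + l)/(l - 8) = -4*(l + w)/(-8 + l))
Y(20, -60) - sqrt(21771 + N(72 - 44)) = 4*(-1*20 - 1*(-60))/(-8 + 20) - sqrt(21771 - 133*sqrt(72 - 44)) = 4*(-20 + 60)/12 - sqrt(21771 - 266*sqrt(7)) = 4*(1/12)*40 - sqrt(21771 - 266*sqrt(7)) = 40/3 - sqrt(21771 - 266*sqrt(7))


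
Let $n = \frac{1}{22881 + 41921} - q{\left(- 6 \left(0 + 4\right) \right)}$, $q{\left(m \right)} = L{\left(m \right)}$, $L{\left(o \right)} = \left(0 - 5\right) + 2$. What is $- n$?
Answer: $- \frac{194407}{64802} \approx -3.0$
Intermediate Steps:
$L{\left(o \right)} = -3$ ($L{\left(o \right)} = -5 + 2 = -3$)
$q{\left(m \right)} = -3$
$n = \frac{194407}{64802}$ ($n = \frac{1}{22881 + 41921} - -3 = \frac{1}{64802} + 3 = \frac{194407}{64802} \approx 3.0$)
$- n = \left(-1\right) \frac{194407}{64802} = - \frac{194407}{64802}$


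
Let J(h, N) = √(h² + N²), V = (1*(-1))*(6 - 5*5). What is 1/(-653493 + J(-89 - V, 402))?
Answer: -217831/142350975927 - 2*√4813/142350975927 ≈ -1.5312e-6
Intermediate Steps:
V = 19 (V = -(6 - 25) = -1*(-19) = 19)
J(h, N) = √(N² + h²)
1/(-653493 + J(-89 - V, 402)) = 1/(-653493 + √(402² + (-89 - 1*19)²)) = 1/(-653493 + √(161604 + (-89 - 19)²)) = 1/(-653493 + √(161604 + (-108)²)) = 1/(-653493 + √(161604 + 11664)) = 1/(-653493 + √173268) = 1/(-653493 + 6*√4813)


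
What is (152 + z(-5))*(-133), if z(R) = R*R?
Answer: -23541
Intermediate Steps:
z(R) = R²
(152 + z(-5))*(-133) = (152 + (-5)²)*(-133) = (152 + 25)*(-133) = 177*(-133) = -23541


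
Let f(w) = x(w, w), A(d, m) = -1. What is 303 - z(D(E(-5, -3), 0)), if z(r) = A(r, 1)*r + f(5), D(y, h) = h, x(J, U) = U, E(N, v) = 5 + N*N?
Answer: 298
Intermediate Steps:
E(N, v) = 5 + N²
f(w) = w
z(r) = 5 - r (z(r) = -r + 5 = 5 - r)
303 - z(D(E(-5, -3), 0)) = 303 - (5 - 1*0) = 303 - (5 + 0) = 303 - 1*5 = 303 - 5 = 298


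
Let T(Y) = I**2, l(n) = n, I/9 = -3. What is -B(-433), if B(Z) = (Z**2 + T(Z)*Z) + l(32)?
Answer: 128136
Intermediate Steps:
I = -27 (I = 9*(-3) = -27)
T(Y) = 729 (T(Y) = (-27)**2 = 729)
B(Z) = 32 + Z**2 + 729*Z (B(Z) = (Z**2 + 729*Z) + 32 = 32 + Z**2 + 729*Z)
-B(-433) = -(32 + (-433)**2 + 729*(-433)) = -(32 + 187489 - 315657) = -1*(-128136) = 128136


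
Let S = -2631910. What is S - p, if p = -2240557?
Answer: -391353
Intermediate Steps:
S - p = -2631910 - 1*(-2240557) = -2631910 + 2240557 = -391353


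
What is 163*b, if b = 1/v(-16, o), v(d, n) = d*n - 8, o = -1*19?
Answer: 163/296 ≈ 0.55068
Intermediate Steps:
o = -19
v(d, n) = -8 + d*n
b = 1/296 (b = 1/(-8 - 16*(-19)) = 1/(-8 + 304) = 1/296 ≈ 0.0033784)
163*b = 163*(1/296) = 163/296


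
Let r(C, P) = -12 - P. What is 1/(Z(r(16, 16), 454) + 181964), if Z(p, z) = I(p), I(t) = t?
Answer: 1/181936 ≈ 5.4964e-6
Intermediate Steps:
Z(p, z) = p
1/(Z(r(16, 16), 454) + 181964) = 1/((-12 - 1*16) + 181964) = 1/((-12 - 16) + 181964) = 1/(-28 + 181964) = 1/181936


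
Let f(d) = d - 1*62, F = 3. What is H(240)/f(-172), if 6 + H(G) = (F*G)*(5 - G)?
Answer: 28201/39 ≈ 723.10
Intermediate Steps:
H(G) = -6 + 3*G*(5 - G) (H(G) = -6 + (3*G)*(5 - G) = -6 + 3*G*(5 - G))
f(d) = -62 + d (f(d) = d - 62 = -62 + d)
H(240)/f(-172) = (-6 - 3*240² + 15*240)/(-62 - 172) = (-6 - 3*57600 + 3600)/(-234) = (-6 - 172800 + 3600)*(-1/234) = -169206*(-1/234) = 28201/39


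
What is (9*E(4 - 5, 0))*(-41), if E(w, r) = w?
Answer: 369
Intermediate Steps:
(9*E(4 - 5, 0))*(-41) = (9*(4 - 5))*(-41) = (9*(-1))*(-41) = -9*(-41) = 369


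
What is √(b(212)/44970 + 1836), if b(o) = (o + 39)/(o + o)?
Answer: √41718644166284355/4766820 ≈ 42.849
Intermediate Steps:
b(o) = (39 + o)/(2*o) (b(o) = (39 + o)/((2*o)) = (39 + o)*(1/(2*o)) = (39 + o)/(2*o))
√(b(212)/44970 + 1836) = √(((½)*(39 + 212)/212)/44970 + 1836) = √(((½)*(1/212)*251)*(1/44970) + 1836) = √((251/424)*(1/44970) + 1836) = √(251/19067280 + 1836) = √(35007526331/19067280) = √41718644166284355/4766820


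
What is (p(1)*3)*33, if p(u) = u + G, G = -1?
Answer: 0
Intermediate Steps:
p(u) = -1 + u (p(u) = u - 1 = -1 + u)
(p(1)*3)*33 = ((-1 + 1)*3)*33 = (0*3)*33 = 0*33 = 0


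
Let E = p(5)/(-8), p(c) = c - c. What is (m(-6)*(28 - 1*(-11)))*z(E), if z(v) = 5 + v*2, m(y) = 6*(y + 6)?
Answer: 0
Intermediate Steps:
p(c) = 0
E = 0 (E = 0/(-8) = 0*(-⅛) = 0)
m(y) = 36 + 6*y (m(y) = 6*(6 + y) = 36 + 6*y)
z(v) = 5 + 2*v
(m(-6)*(28 - 1*(-11)))*z(E) = ((36 + 6*(-6))*(28 - 1*(-11)))*(5 + 2*0) = ((36 - 36)*(28 + 11))*(5 + 0) = (0*39)*5 = 0*5 = 0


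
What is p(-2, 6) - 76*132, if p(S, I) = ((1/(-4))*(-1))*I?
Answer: -20061/2 ≈ -10031.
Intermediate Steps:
p(S, I) = I/4 (p(S, I) = ((1*(-1/4))*(-1))*I = (-1/4*(-1))*I = I/4)
p(-2, 6) - 76*132 = (1/4)*6 - 76*132 = 3/2 - 10032 = -20061/2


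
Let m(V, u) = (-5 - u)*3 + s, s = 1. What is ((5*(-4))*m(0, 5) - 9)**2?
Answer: 326041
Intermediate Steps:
m(V, u) = -14 - 3*u (m(V, u) = (-5 - u)*3 + 1 = (-15 - 3*u) + 1 = -14 - 3*u)
((5*(-4))*m(0, 5) - 9)**2 = ((5*(-4))*(-14 - 3*5) - 9)**2 = (-20*(-14 - 15) - 9)**2 = (-20*(-29) - 9)**2 = (580 - 9)**2 = 571**2 = 326041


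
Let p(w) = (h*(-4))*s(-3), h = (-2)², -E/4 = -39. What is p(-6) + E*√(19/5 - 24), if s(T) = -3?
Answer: 48 + 156*I*√505/5 ≈ 48.0 + 701.13*I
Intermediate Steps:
E = 156 (E = -4*(-39) = 156)
h = 4
p(w) = 48 (p(w) = (4*(-4))*(-3) = -16*(-3) = 48)
p(-6) + E*√(19/5 - 24) = 48 + 156*√(19/5 - 24) = 48 + 156*√(-101/5) = 48 + 156*(I*√505/5) = 48 + 156*I*√505/5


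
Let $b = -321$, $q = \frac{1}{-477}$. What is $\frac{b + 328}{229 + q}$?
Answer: $\frac{3339}{109232} \approx 0.030568$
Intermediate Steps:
$q = - \frac{1}{477} \approx -0.0020964$
$\frac{b + 328}{229 + q} = \frac{-321 + 328}{229 - \frac{1}{477}} = \frac{7}{\frac{109232}{477}} = 7 \cdot \frac{477}{109232} = \frac{3339}{109232}$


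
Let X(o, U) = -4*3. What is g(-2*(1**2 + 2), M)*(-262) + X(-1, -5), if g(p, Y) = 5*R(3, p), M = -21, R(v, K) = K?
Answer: 7848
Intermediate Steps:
X(o, U) = -12
g(p, Y) = 5*p
g(-2*(1**2 + 2), M)*(-262) + X(-1, -5) = (5*(-2*(1**2 + 2)))*(-262) - 12 = (5*(-2*(1 + 2)))*(-262) - 12 = (5*(-2*3))*(-262) - 12 = (5*(-6))*(-262) - 12 = -30*(-262) - 12 = 7860 - 12 = 7848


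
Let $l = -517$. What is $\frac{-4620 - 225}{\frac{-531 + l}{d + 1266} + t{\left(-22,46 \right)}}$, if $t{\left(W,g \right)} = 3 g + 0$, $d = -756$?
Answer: $- \frac{1235475}{34666} \approx -35.639$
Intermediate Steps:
$t{\left(W,g \right)} = 3 g$
$\frac{-4620 - 225}{\frac{-531 + l}{d + 1266} + t{\left(-22,46 \right)}} = \frac{-4620 - 225}{\frac{-531 - 517}{-756 + 1266} + 3 \cdot 46} = - \frac{4845}{- \frac{1048}{510} + 138} = - \frac{4845}{\left(-1048\right) \frac{1}{510} + 138} = - \frac{4845}{- \frac{524}{255} + 138} = - \frac{4845}{\frac{34666}{255}} = \left(-4845\right) \frac{255}{34666} = - \frac{1235475}{34666}$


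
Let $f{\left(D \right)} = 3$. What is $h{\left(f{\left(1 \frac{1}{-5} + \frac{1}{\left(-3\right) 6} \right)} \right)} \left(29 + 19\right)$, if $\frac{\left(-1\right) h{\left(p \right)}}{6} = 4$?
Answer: $-1152$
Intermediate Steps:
$h{\left(p \right)} = -24$ ($h{\left(p \right)} = \left(-6\right) 4 = -24$)
$h{\left(f{\left(1 \frac{1}{-5} + \frac{1}{\left(-3\right) 6} \right)} \right)} \left(29 + 19\right) = - 24 \left(29 + 19\right) = \left(-24\right) 48 = -1152$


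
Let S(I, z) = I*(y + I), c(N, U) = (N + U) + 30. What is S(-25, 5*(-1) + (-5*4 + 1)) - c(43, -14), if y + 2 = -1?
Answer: 641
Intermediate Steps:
y = -3 (y = -2 - 1 = -3)
c(N, U) = 30 + N + U
S(I, z) = I*(-3 + I)
S(-25, 5*(-1) + (-5*4 + 1)) - c(43, -14) = -25*(-3 - 25) - (30 + 43 - 14) = -25*(-28) - 1*59 = 700 - 59 = 641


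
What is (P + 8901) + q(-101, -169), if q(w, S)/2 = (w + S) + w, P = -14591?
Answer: -6432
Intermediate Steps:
q(w, S) = 2*S + 4*w (q(w, S) = 2*((w + S) + w) = 2*((S + w) + w) = 2*(S + 2*w) = 2*S + 4*w)
(P + 8901) + q(-101, -169) = (-14591 + 8901) + (2*(-169) + 4*(-101)) = -5690 + (-338 - 404) = -5690 - 742 = -6432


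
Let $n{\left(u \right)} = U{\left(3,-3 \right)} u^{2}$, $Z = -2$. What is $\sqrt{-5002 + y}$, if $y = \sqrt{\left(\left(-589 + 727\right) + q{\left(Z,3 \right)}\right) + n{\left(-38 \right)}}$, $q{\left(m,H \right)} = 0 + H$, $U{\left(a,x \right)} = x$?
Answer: $\sqrt{-5002 + i \sqrt{4191}} \approx 0.4577 + 70.726 i$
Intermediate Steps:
$q{\left(m,H \right)} = H$
$n{\left(u \right)} = - 3 u^{2}$
$y = i \sqrt{4191}$ ($y = \sqrt{\left(\left(-589 + 727\right) + 3\right) - 3 \left(-38\right)^{2}} = \sqrt{\left(138 + 3\right) - 4332} = \sqrt{141 - 4332} = \sqrt{-4191} = i \sqrt{4191} \approx 64.738 i$)
$\sqrt{-5002 + y} = \sqrt{-5002 + i \sqrt{4191}}$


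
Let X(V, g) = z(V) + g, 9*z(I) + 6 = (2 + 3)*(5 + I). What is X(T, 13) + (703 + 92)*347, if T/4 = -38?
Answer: 827387/3 ≈ 2.7580e+5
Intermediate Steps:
z(I) = 19/9 + 5*I/9 (z(I) = -⅔ + ((2 + 3)*(5 + I))/9 = -⅔ + (5*(5 + I))/9 = -⅔ + (25 + 5*I)/9 = -⅔ + (25/9 + 5*I/9) = 19/9 + 5*I/9)
T = -152 (T = 4*(-38) = -152)
X(V, g) = 19/9 + g + 5*V/9 (X(V, g) = (19/9 + 5*V/9) + g = 19/9 + g + 5*V/9)
X(T, 13) + (703 + 92)*347 = (19/9 + 13 + (5/9)*(-152)) + (703 + 92)*347 = (19/9 + 13 - 760/9) + 795*347 = -208/3 + 275865 = 827387/3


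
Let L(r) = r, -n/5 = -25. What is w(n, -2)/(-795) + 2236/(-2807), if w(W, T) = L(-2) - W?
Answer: -1421131/2231565 ≈ -0.63683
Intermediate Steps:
n = 125 (n = -5*(-25) = 125)
w(W, T) = -2 - W
w(n, -2)/(-795) + 2236/(-2807) = (-2 - 1*125)/(-795) + 2236/(-2807) = (-2 - 125)*(-1/795) + 2236*(-1/2807) = -127*(-1/795) - 2236/2807 = 127/795 - 2236/2807 = -1421131/2231565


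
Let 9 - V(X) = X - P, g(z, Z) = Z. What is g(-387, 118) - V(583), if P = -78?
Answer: 770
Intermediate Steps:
V(X) = -69 - X (V(X) = 9 - (X - 1*(-78)) = 9 - (X + 78) = 9 - (78 + X) = 9 + (-78 - X) = -69 - X)
g(-387, 118) - V(583) = 118 - (-69 - 1*583) = 118 - (-69 - 583) = 118 - 1*(-652) = 118 + 652 = 770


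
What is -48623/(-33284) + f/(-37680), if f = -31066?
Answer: 2281939/998520 ≈ 2.2853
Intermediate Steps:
-48623/(-33284) + f/(-37680) = -48623/(-33284) - 31066/(-37680) = -48623*(-1/33284) - 31066*(-1/37680) = 48623/33284 + 15533/18840 = 2281939/998520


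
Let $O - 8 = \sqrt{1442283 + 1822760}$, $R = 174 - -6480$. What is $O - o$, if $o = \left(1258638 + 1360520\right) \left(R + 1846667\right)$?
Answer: $-4854140523710 + \sqrt{3265043} \approx -4.8541 \cdot 10^{12}$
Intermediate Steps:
$R = 6654$ ($R = 174 + 6480 = 6654$)
$o = 4854140523718$ ($o = \left(1258638 + 1360520\right) \left(6654 + 1846667\right) = 2619158 \cdot 1853321 = 4854140523718$)
$O = 8 + \sqrt{3265043}$ ($O = 8 + \sqrt{1442283 + 1822760} = 8 + \sqrt{3265043} \approx 1814.9$)
$O - o = \left(8 + \sqrt{3265043}\right) - 4854140523718 = -4854140523710 + \sqrt{3265043}$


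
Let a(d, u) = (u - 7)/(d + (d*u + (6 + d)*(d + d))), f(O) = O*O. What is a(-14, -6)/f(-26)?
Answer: -1/15288 ≈ -6.5411e-5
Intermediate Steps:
f(O) = O**2
a(d, u) = (-7 + u)/(d + d*u + 2*d*(6 + d)) (a(d, u) = (-7 + u)/(d + (d*u + (6 + d)*(2*d))) = (-7 + u)/(d + (d*u + 2*d*(6 + d))) = (-7 + u)/(d + d*u + 2*d*(6 + d)))
a(-14, -6)/f(-26) = ((-7 - 6)/((-14)*(13 - 6 + 2*(-14))))/((-26)**2) = -1/14*(-13)/(13 - 6 - 28)/676 = -1/14*(-13)/(-21)*(1/676) = -1/14*(-1/21)*(-13)*(1/676) = -13/294*1/676 = -1/15288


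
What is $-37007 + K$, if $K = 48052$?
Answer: $11045$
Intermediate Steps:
$-37007 + K = -37007 + 48052 = 11045$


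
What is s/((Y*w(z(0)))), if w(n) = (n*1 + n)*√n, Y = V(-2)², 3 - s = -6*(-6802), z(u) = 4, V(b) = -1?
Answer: -40809/16 ≈ -2550.6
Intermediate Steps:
s = -40809 (s = 3 - (-6)*(-6802) = 3 - 1*40812 = 3 - 40812 = -40809)
Y = 1 (Y = (-1)² = 1)
w(n) = 2*n^(3/2) (w(n) = (n + n)*√n = (2*n)*√n = 2*n^(3/2))
s/((Y*w(z(0)))) = -40809/(1*(2*4^(3/2))) = -40809/(1*(2*8)) = -40809/(1*16) = -40809/16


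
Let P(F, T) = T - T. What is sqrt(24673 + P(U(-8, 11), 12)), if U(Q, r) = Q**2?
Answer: sqrt(24673) ≈ 157.08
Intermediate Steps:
P(F, T) = 0
sqrt(24673 + P(U(-8, 11), 12)) = sqrt(24673 + 0) = sqrt(24673)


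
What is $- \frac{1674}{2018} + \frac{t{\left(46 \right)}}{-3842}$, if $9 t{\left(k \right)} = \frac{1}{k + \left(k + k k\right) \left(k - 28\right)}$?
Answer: $- \frac{1127629867141}{1359353088324} \approx -0.82953$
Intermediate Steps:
$t{\left(k \right)} = \frac{1}{9 \left(k + \left(-28 + k\right) \left(k + k^{2}\right)\right)}$ ($t{\left(k \right)} = \frac{1}{9 \left(k + \left(k + k k\right) \left(k - 28\right)\right)} = \frac{1}{9 \left(k + \left(k + k^{2}\right) \left(-28 + k\right)\right)} = \frac{1}{9 \left(k + \left(-28 + k\right) \left(k + k^{2}\right)\right)}$)
$- \frac{1674}{2018} + \frac{t{\left(46 \right)}}{-3842} = - \frac{1674}{2018} + \frac{\frac{1}{9} \cdot \frac{1}{46} \frac{1}{-27 + 46^{2} - 1242}}{-3842} = \left(-1674\right) \frac{1}{2018} + \frac{1}{9} \cdot \frac{1}{46} \frac{1}{-27 + 2116 - 1242} \left(- \frac{1}{3842}\right) = - \frac{837}{1009} + \frac{1}{9} \cdot \frac{1}{46} \cdot \frac{1}{847} \left(- \frac{1}{3842}\right) = - \frac{837}{1009} + \frac{1}{350658} \left(- \frac{1}{3842}\right) = - \frac{837}{1009} - \frac{1}{1347228036} = - \frac{1127629867141}{1359353088324}$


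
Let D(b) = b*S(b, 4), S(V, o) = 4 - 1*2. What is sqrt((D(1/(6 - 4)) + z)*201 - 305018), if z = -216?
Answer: I*sqrt(348233) ≈ 590.11*I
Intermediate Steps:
S(V, o) = 2 (S(V, o) = 4 - 2 = 2)
D(b) = 2*b (D(b) = b*2 = 2*b)
sqrt((D(1/(6 - 4)) + z)*201 - 305018) = sqrt((2/(6 - 4) - 216)*201 - 305018) = sqrt((2/2 - 216)*201 - 305018) = sqrt((2*(1/2) - 216)*201 - 305018) = sqrt((1 - 216)*201 - 305018) = sqrt(-215*201 - 305018) = sqrt(-43215 - 305018) = sqrt(-348233) = I*sqrt(348233)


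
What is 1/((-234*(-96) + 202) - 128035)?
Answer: -1/105369 ≈ -9.4905e-6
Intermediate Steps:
1/((-234*(-96) + 202) - 128035) = 1/((22464 + 202) - 128035) = 1/(22666 - 128035) = 1/(-105369) = -1/105369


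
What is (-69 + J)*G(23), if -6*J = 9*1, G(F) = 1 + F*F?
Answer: -37365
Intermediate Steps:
G(F) = 1 + F²
J = -3/2 ≈ -1.5000
(-69 + J)*G(23) = (-69 - 3/2)*(1 + 23²) = -141*(1 + 529)/2 = -141/2*530 = -37365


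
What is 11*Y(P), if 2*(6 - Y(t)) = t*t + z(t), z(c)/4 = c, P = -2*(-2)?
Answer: -110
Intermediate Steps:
P = 4
z(c) = 4*c
Y(t) = 6 - 2*t - t²/2 (Y(t) = 6 - (t*t + 4*t)/2 = 6 - (t² + 4*t)/2 = 6 + (-2*t - t²/2) = 6 - 2*t - t²/2)
11*Y(P) = 11*(6 - 2*4 - ½*4²) = 11*(6 - 8 - ½*16) = 11*(6 - 8 - 8) = 11*(-10) = -110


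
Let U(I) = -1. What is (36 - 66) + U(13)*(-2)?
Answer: -28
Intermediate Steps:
(36 - 66) + U(13)*(-2) = (36 - 66) - 1*(-2) = -30 + 2 = -28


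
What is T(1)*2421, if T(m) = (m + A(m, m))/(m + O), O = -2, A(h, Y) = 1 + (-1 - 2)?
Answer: 2421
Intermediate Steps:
A(h, Y) = -2 (A(h, Y) = 1 - 3 = -2)
T(m) = 1 (T(m) = (m - 2)/(m - 2) = (-2 + m)/(-2 + m) = 1)
T(1)*2421 = 1*2421 = 2421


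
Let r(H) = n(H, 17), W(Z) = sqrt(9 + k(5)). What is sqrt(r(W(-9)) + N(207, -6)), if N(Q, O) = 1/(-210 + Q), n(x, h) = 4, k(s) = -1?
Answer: sqrt(33)/3 ≈ 1.9149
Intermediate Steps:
W(Z) = 2*sqrt(2) (W(Z) = sqrt(9 - 1) = sqrt(8) = 2*sqrt(2))
r(H) = 4
sqrt(r(W(-9)) + N(207, -6)) = sqrt(4 + 1/(-210 + 207)) = sqrt(4 + 1/(-3)) = sqrt(4 - 1/3) = sqrt(11/3) = sqrt(33)/3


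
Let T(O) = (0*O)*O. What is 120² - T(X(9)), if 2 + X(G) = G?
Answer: 14400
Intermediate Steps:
X(G) = -2 + G
T(O) = 0 (T(O) = 0*O = 0)
120² - T(X(9)) = 120² - 1*0 = 14400 + 0 = 14400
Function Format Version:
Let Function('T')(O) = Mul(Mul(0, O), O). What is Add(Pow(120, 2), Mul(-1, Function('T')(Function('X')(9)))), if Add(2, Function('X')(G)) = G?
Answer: 14400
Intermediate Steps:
Function('X')(G) = Add(-2, G)
Function('T')(O) = 0 (Function('T')(O) = Mul(0, O) = 0)
Add(Pow(120, 2), Mul(-1, Function('T')(Function('X')(9)))) = Add(Pow(120, 2), Mul(-1, 0)) = Add(14400, 0) = 14400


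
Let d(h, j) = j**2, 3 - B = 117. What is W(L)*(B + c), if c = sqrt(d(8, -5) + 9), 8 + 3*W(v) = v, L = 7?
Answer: 38 - sqrt(34)/3 ≈ 36.056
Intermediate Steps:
B = -114 (B = 3 - 1*117 = 3 - 117 = -114)
W(v) = -8/3 + v/3
c = sqrt(34) (c = sqrt((-5)**2 + 9) = sqrt(25 + 9) = sqrt(34) ≈ 5.8309)
W(L)*(B + c) = (-8/3 + (1/3)*7)*(-114 + sqrt(34)) = (-8/3 + 7/3)*(-114 + sqrt(34)) = -(-114 + sqrt(34))/3 = 38 - sqrt(34)/3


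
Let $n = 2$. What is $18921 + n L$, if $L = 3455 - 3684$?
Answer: $18463$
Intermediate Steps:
$L = -229$ ($L = 3455 - 3684 = -229$)
$18921 + n L = 18921 + 2 \left(-229\right) = 18921 - 458 = 18463$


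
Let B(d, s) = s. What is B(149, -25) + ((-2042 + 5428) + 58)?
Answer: 3419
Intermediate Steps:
B(149, -25) + ((-2042 + 5428) + 58) = -25 + ((-2042 + 5428) + 58) = -25 + (3386 + 58) = -25 + 3444 = 3419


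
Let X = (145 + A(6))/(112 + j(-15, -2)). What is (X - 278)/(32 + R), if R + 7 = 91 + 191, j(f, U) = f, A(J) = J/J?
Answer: -26820/29779 ≈ -0.90063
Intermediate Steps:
A(J) = 1
R = 275 (R = -7 + (91 + 191) = -7 + 282 = 275)
X = 146/97 (X = (145 + 1)/(112 - 15) = 146/97 ≈ 1.5052)
(X - 278)/(32 + R) = (146/97 - 278)/(32 + 275) = -26820/97/307 = -26820/97*1/307 = -26820/29779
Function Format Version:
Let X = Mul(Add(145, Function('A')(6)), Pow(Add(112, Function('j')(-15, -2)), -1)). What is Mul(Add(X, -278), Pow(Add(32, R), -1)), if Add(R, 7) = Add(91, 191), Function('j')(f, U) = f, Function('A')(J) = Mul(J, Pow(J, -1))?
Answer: Rational(-26820, 29779) ≈ -0.90063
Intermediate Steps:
Function('A')(J) = 1
R = 275 (R = Add(-7, Add(91, 191)) = Add(-7, 282) = 275)
X = Rational(146, 97) (X = Mul(Add(145, 1), Pow(Add(112, -15), -1)) = Mul(146, Pow(97, -1)) = Mul(146, Rational(1, 97)) = Rational(146, 97) ≈ 1.5052)
Mul(Add(X, -278), Pow(Add(32, R), -1)) = Mul(Add(Rational(146, 97), -278), Pow(Add(32, 275), -1)) = Mul(Rational(-26820, 97), Pow(307, -1)) = Mul(Rational(-26820, 97), Rational(1, 307)) = Rational(-26820, 29779)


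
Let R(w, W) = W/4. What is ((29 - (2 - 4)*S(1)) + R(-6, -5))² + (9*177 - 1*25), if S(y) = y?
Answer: 39249/16 ≈ 2453.1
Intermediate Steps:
R(w, W) = W/4 (R(w, W) = W*(¼) = W/4)
((29 - (2 - 4)*S(1)) + R(-6, -5))² + (9*177 - 1*25) = ((29 - (2 - 4)) + (¼)*(-5))² + (9*177 - 1*25) = ((29 - (-2)) - 5/4)² + (1593 - 25) = ((29 - 1*(-2)) - 5/4)² + 1568 = ((29 + 2) - 5/4)² + 1568 = (31 - 5/4)² + 1568 = (119/4)² + 1568 = 14161/16 + 1568 = 39249/16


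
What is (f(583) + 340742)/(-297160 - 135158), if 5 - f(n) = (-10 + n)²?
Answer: -6209/216159 ≈ -0.028724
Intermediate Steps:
f(n) = 5 - (-10 + n)²
(f(583) + 340742)/(-297160 - 135158) = ((5 - (-10 + 583)²) + 340742)/(-297160 - 135158) = ((5 - 1*573²) + 340742)/(-432318) = ((5 - 1*328329) + 340742)*(-1/432318) = ((5 - 328329) + 340742)*(-1/432318) = (-328324 + 340742)*(-1/432318) = 12418*(-1/432318) = -6209/216159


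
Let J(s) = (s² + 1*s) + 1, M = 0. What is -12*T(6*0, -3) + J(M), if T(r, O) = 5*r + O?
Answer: 37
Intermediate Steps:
T(r, O) = O + 5*r
J(s) = 1 + s + s² (J(s) = (s² + s) + 1 = (s + s²) + 1 = 1 + s + s²)
-12*T(6*0, -3) + J(M) = -12*(-3 + 5*(6*0)) + (1 + 0 + 0²) = -12*(-3 + 5*0) + (1 + 0 + 0) = -12*(-3 + 0) + 1 = -12*(-3) + 1 = 36 + 1 = 37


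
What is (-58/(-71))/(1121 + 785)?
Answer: 29/67663 ≈ 0.00042859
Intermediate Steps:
(-58/(-71))/(1121 + 785) = -58*(-1/71)/1906 = (58/71)*(1/1906) = 29/67663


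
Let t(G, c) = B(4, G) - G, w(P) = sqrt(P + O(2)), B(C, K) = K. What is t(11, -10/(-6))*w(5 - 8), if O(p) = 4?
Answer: 0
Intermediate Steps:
w(P) = sqrt(4 + P) (w(P) = sqrt(P + 4) = sqrt(4 + P))
t(G, c) = 0 (t(G, c) = G - G = 0)
t(11, -10/(-6))*w(5 - 8) = 0*sqrt(4 + (5 - 8)) = 0*sqrt(4 - 3) = 0*sqrt(1) = 0*1 = 0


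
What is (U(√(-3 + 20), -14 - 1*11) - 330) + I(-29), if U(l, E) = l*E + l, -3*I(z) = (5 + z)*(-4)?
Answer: -362 - 24*√17 ≈ -460.95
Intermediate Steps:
I(z) = 20/3 + 4*z/3 (I(z) = -(5 + z)*(-4)/3 = -(-20 - 4*z)/3 = 20/3 + 4*z/3)
U(l, E) = l + E*l (U(l, E) = E*l + l = l + E*l)
(U(√(-3 + 20), -14 - 1*11) - 330) + I(-29) = (√(-3 + 20)*(1 + (-14 - 1*11)) - 330) + (20/3 + (4/3)*(-29)) = (√17*(1 + (-14 - 11)) - 330) + (20/3 - 116/3) = (√17*(1 - 25) - 330) - 32 = (√17*(-24) - 330) - 32 = (-24*√17 - 330) - 32 = (-330 - 24*√17) - 32 = -362 - 24*√17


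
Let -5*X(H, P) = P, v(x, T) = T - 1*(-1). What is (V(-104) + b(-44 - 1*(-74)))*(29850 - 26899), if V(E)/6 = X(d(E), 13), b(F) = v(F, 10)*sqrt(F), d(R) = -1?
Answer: -230178/5 + 32461*sqrt(30) ≈ 1.3176e+5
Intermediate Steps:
v(x, T) = 1 + T (v(x, T) = T + 1 = 1 + T)
b(F) = 11*sqrt(F) (b(F) = (1 + 10)*sqrt(F) = 11*sqrt(F))
X(H, P) = -P/5
V(E) = -78/5 (V(E) = 6*(-1/5*13) = 6*(-13/5) = -78/5)
(V(-104) + b(-44 - 1*(-74)))*(29850 - 26899) = (-78/5 + 11*sqrt(-44 - 1*(-74)))*(29850 - 26899) = (-78/5 + 11*sqrt(-44 + 74))*2951 = (-78/5 + 11*sqrt(30))*2951 = -230178/5 + 32461*sqrt(30)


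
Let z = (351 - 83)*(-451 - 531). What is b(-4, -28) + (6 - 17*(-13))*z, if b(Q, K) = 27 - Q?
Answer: -59740921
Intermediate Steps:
z = -263176 (z = 268*(-982) = -263176)
b(-4, -28) + (6 - 17*(-13))*z = (27 - 1*(-4)) + (6 - 17*(-13))*(-263176) = (27 + 4) + (6 + 221)*(-263176) = 31 + 227*(-263176) = 31 - 59740952 = -59740921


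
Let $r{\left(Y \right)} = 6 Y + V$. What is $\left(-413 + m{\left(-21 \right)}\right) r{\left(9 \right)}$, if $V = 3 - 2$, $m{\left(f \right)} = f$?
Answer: $-23870$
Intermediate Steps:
$V = 1$
$r{\left(Y \right)} = 1 + 6 Y$ ($r{\left(Y \right)} = 6 Y + 1 = 1 + 6 Y$)
$\left(-413 + m{\left(-21 \right)}\right) r{\left(9 \right)} = \left(-413 - 21\right) \left(1 + 6 \cdot 9\right) = - 434 \left(1 + 54\right) = \left(-434\right) 55 = -23870$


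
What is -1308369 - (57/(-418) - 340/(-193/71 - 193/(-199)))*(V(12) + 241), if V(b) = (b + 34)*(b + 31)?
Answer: -118179154253/67936 ≈ -1.7396e+6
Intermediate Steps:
V(b) = (31 + b)*(34 + b) (V(b) = (34 + b)*(31 + b) = (31 + b)*(34 + b))
-1308369 - (57/(-418) - 340/(-193/71 - 193/(-199)))*(V(12) + 241) = -1308369 - (57/(-418) - 340/(-193/71 - 193/(-199)))*((1054 + 12**2 + 65*12) + 241) = -1308369 - (57*(-1/418) - 340/(-193*1/71 - 193*(-1/199)))*((1054 + 144 + 780) + 241) = -1308369 - (-3/22 - 340/(-193/71 + 193/199))*(1978 + 241) = -1308369 - (-3/22 - 340/(-24704/14129))*2219 = -1308369 - (-3/22 - 340*(-14129/24704))*2219 = -1308369 - (-3/22 + 1200965/6176)*2219 = -1308369 - 13201351*2219/67936 = -1308369 - 1*29293797869/67936 = -1308369 - 29293797869/67936 = -118179154253/67936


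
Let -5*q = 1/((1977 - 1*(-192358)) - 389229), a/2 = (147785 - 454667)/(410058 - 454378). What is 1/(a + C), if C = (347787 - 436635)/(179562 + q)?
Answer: 1938753826122280/25889462676492381 ≈ 0.074886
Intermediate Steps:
a = 153441/11080 (a = 2*((147785 - 454667)/(410058 - 454378)) = 2*(-306882/(-44320)) = 2*(-306882*(-1/44320)) = 2*(153441/22160) = 153441/11080 ≈ 13.848)
q = 1/974470 (q = -1/(5*((1977 - 1*(-192358)) - 389229)) = -1/(5*((1977 + 192358) - 389229)) = -1/(5*(194335 - 389229)) = -⅕/(-194894) = -⅕*(-1/194894) = 1/974470 ≈ 1.0262e-6)
C = -86579710560/174977782141 (C = (347787 - 436635)/(179562 + 1/974470) = -88848/174977782141/974470 = -88848*974470/174977782141 = -86579710560/174977782141 ≈ -0.49480)
1/(a + C) = 1/(153441/11080 - 86579710560/174977782141) = 1/(25889462676492381/1938753826122280) = 1938753826122280/25889462676492381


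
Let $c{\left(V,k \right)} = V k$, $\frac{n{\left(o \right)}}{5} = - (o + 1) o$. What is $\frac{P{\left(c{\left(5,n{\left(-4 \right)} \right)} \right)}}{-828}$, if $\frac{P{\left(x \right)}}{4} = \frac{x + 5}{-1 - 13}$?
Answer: $- \frac{295}{2898} \approx -0.10179$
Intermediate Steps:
$n{\left(o \right)} = 5 o \left(-1 - o\right)$ ($n{\left(o \right)} = 5 - (o + 1) o = 5 - (1 + o) o = 5 \left(-1 - o\right) o = 5 o \left(-1 - o\right)$)
$P{\left(x \right)} = - \frac{10}{7} - \frac{2 x}{7}$ ($P{\left(x \right)} = 4 \frac{x + 5}{-1 - 13} = 4 \frac{5 + x}{-14} = 4 \left(5 + x\right) \left(- \frac{1}{14}\right) = 4 \left(- \frac{5}{14} - \frac{x}{14}\right) = - \frac{10}{7} - \frac{2 x}{7}$)
$\frac{P{\left(c{\left(5,n{\left(-4 \right)} \right)} \right)}}{-828} = \frac{- \frac{10}{7} - \frac{2 \cdot 5 \left(\left(-5\right) \left(-4\right) \left(1 - 4\right)\right)}{7}}{-828} = \left(- \frac{10}{7} - \frac{2 \cdot 5 \left(\left(-5\right) \left(-4\right) \left(-3\right)\right)}{7}\right) \left(- \frac{1}{828}\right) = \left(- \frac{10}{7} - \frac{2 \cdot 5 \left(-60\right)}{7}\right) \left(- \frac{1}{828}\right) = \left(- \frac{10}{7} - - \frac{600}{7}\right) \left(- \frac{1}{828}\right) = \left(- \frac{10}{7} + \frac{600}{7}\right) \left(- \frac{1}{828}\right) = \frac{590}{7} \left(- \frac{1}{828}\right) = - \frac{295}{2898}$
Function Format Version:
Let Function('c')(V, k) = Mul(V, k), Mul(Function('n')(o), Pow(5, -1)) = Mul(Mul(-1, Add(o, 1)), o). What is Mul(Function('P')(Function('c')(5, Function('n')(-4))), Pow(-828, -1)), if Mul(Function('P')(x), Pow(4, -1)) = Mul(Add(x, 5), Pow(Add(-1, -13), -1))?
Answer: Rational(-295, 2898) ≈ -0.10179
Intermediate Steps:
Function('n')(o) = Mul(5, o, Add(-1, Mul(-1, o))) (Function('n')(o) = Mul(5, Mul(Mul(-1, Add(o, 1)), o)) = Mul(5, Mul(Mul(-1, Add(1, o)), o)) = Mul(5, Mul(Add(-1, Mul(-1, o)), o)) = Mul(5, Mul(o, Add(-1, Mul(-1, o)))) = Mul(5, o, Add(-1, Mul(-1, o))))
Function('P')(x) = Add(Rational(-10, 7), Mul(Rational(-2, 7), x)) (Function('P')(x) = Mul(4, Mul(Add(x, 5), Pow(Add(-1, -13), -1))) = Mul(4, Mul(Add(5, x), Pow(-14, -1))) = Mul(4, Mul(Add(5, x), Rational(-1, 14))) = Mul(4, Add(Rational(-5, 14), Mul(Rational(-1, 14), x))) = Add(Rational(-10, 7), Mul(Rational(-2, 7), x)))
Mul(Function('P')(Function('c')(5, Function('n')(-4))), Pow(-828, -1)) = Mul(Add(Rational(-10, 7), Mul(Rational(-2, 7), Mul(5, Mul(-5, -4, Add(1, -4))))), Pow(-828, -1)) = Mul(Add(Rational(-10, 7), Mul(Rational(-2, 7), Mul(5, Mul(-5, -4, -3)))), Rational(-1, 828)) = Mul(Add(Rational(-10, 7), Mul(Rational(-2, 7), Mul(5, -60))), Rational(-1, 828)) = Mul(Add(Rational(-10, 7), Mul(Rational(-2, 7), -300)), Rational(-1, 828)) = Mul(Add(Rational(-10, 7), Rational(600, 7)), Rational(-1, 828)) = Mul(Rational(590, 7), Rational(-1, 828)) = Rational(-295, 2898)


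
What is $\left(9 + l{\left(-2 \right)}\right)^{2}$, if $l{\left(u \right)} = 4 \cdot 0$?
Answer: $81$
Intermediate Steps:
$l{\left(u \right)} = 0$
$\left(9 + l{\left(-2 \right)}\right)^{2} = \left(9 + 0\right)^{2} = 9^{2} = 81$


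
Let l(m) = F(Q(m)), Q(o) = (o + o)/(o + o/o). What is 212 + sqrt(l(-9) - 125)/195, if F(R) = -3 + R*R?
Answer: 212 + I*sqrt(1967)/780 ≈ 212.0 + 0.05686*I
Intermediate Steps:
Q(o) = 2*o/(1 + o) (Q(o) = (2*o)/(o + 1) = (2*o)/(1 + o) = 2*o/(1 + o))
F(R) = -3 + R**2
l(m) = -3 + 4*m**2/(1 + m)**2 (l(m) = -3 + (2*m/(1 + m))**2 = -3 + 4*m**2/(1 + m)**2)
212 + sqrt(l(-9) - 125)/195 = 212 + sqrt((-3 + 4*(-9)**2/(1 - 9)**2) - 125)/195 = 212 + sqrt((-3 + 4*81/(-8)**2) - 125)*(1/195) = 212 + sqrt((-3 + 4*81*(1/64)) - 125)*(1/195) = 212 + sqrt((-3 + 81/16) - 125)*(1/195) = 212 + sqrt(33/16 - 125)*(1/195) = 212 + sqrt(-1967/16)*(1/195) = 212 + (I*sqrt(1967)/4)*(1/195) = 212 + I*sqrt(1967)/780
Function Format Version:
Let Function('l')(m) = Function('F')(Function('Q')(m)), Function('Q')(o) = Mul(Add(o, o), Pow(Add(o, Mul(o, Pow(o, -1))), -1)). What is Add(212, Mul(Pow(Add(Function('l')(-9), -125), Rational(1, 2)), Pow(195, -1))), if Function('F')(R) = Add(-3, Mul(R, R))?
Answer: Add(212, Mul(Rational(1, 780), I, Pow(1967, Rational(1, 2)))) ≈ Add(212.00, Mul(0.056860, I))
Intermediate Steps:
Function('Q')(o) = Mul(2, o, Pow(Add(1, o), -1)) (Function('Q')(o) = Mul(Mul(2, o), Pow(Add(o, 1), -1)) = Mul(Mul(2, o), Pow(Add(1, o), -1)) = Mul(2, o, Pow(Add(1, o), -1)))
Function('F')(R) = Add(-3, Pow(R, 2))
Function('l')(m) = Add(-3, Mul(4, Pow(m, 2), Pow(Add(1, m), -2))) (Function('l')(m) = Add(-3, Pow(Mul(2, m, Pow(Add(1, m), -1)), 2)) = Add(-3, Mul(4, Pow(m, 2), Pow(Add(1, m), -2))))
Add(212, Mul(Pow(Add(Function('l')(-9), -125), Rational(1, 2)), Pow(195, -1))) = Add(212, Mul(Pow(Add(Add(-3, Mul(4, Pow(-9, 2), Pow(Add(1, -9), -2))), -125), Rational(1, 2)), Pow(195, -1))) = Add(212, Mul(Pow(Add(Add(-3, Mul(4, 81, Pow(-8, -2))), -125), Rational(1, 2)), Rational(1, 195))) = Add(212, Mul(Pow(Add(Add(-3, Mul(4, 81, Rational(1, 64))), -125), Rational(1, 2)), Rational(1, 195))) = Add(212, Mul(Pow(Add(Add(-3, Rational(81, 16)), -125), Rational(1, 2)), Rational(1, 195))) = Add(212, Mul(Pow(Add(Rational(33, 16), -125), Rational(1, 2)), Rational(1, 195))) = Add(212, Mul(Pow(Rational(-1967, 16), Rational(1, 2)), Rational(1, 195))) = Add(212, Mul(Mul(Rational(1, 4), I, Pow(1967, Rational(1, 2))), Rational(1, 195))) = Add(212, Mul(Rational(1, 780), I, Pow(1967, Rational(1, 2))))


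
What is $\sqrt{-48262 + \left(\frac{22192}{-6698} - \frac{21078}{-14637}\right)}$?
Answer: $\frac{4 i \sqrt{2786738881244073}}{961163} \approx 219.69 i$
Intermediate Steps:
$\sqrt{-48262 + \left(\frac{22192}{-6698} - \frac{21078}{-14637}\right)} = \sqrt{-48262 + \left(22192 \left(- \frac{1}{6698}\right) - - \frac{7026}{4879}\right)} = \sqrt{-48262 + \left(- \frac{11096}{3349} + \frac{7026}{4879}\right)} = \sqrt{-48262 - \frac{1800430}{961163}} = \sqrt{- \frac{46389449136}{961163}} = \frac{4 i \sqrt{2786738881244073}}{961163}$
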